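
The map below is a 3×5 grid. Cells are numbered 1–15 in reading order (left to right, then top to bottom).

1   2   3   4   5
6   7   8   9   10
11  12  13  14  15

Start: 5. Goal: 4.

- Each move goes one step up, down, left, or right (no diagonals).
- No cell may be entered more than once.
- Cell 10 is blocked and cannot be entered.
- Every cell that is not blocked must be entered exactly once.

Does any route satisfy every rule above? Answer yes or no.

no

Cell 15 has only one open neighbour but is neither the start nor the goal, so a Hamiltonian route would have to both enter and leave it through the same neighbour — impossible without revisiting.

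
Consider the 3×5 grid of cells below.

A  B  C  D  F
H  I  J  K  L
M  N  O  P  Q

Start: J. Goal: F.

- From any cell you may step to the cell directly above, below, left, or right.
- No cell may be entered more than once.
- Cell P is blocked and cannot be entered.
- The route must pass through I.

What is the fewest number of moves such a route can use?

Any route passes through I somewhere between J and F. Summing Manhattan distances along the two legs (J → I → F) gives a lower bound of 1 + 4 = 5 moves.
A route of 5 moves achieves this: J → I → B → C → D → F.
Since 5 matches the lower bound, it is optimal.

5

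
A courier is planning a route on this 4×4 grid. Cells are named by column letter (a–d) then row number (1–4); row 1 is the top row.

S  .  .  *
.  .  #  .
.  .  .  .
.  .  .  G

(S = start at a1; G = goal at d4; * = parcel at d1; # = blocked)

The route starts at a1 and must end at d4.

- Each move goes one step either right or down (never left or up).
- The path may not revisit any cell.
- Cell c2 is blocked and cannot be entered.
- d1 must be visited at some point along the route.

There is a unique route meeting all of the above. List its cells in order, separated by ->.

Moves only go right or down, so the column and row indices never decrease.
Route from a1: right 3 to d1, down 3 to d4 — 6 moves in all.
Check: all required cells visited.

a1 -> b1 -> c1 -> d1 -> d2 -> d3 -> d4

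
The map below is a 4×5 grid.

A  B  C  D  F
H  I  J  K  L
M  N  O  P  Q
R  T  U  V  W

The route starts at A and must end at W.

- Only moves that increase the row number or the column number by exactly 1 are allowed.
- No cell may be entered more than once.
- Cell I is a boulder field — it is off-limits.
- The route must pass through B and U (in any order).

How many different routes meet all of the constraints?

1

A right/down-only route from A to W makes exactly 3 down-moves and 4 right-moves in some order.
With no other constraints that would be C(7,3) = 35 routes.
A monotone route can only reach the required cells in the order B, U, so split there and multiply the segment counts (each segment already excludes blocked cells): A→B: 1; B→U: 1; U→W: 1; product = 1.
That gives 1 route.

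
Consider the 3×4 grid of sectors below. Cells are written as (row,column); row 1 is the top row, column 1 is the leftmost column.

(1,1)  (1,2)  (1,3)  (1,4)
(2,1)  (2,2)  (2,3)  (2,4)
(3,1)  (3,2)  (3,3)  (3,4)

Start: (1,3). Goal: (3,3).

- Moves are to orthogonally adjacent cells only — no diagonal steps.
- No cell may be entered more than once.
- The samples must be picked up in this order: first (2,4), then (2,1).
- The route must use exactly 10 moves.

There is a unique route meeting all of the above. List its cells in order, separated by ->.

(1,3) -> (1,4) -> (2,4) -> (2,3) -> (2,2) -> (1,2) -> (1,1) -> (2,1) -> (3,1) -> (3,2) -> (3,3)

The waypoints must appear in the order (2,4), (2,1), with no cell reused.
Route from (1,3): right 1 to (1,4), down 1 to (2,4), left 2 to (2,2), up 1 to (1,2), left 1 to (1,1), down 2 to (3,1), right 2 to (3,3) — 10 moves in all.
Check: order respected ((2,4) at step 2, (2,1) at step 7); 10 moves as required.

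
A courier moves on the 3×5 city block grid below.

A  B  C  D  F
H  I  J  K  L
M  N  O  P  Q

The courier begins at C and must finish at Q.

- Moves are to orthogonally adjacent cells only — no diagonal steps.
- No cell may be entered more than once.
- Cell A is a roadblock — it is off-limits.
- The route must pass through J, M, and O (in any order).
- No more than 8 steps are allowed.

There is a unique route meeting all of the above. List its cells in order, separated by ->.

Any route must reach J, M, and O and still end at Q within 8 moves, so the order of the required stops is forced.
Route from C: down to J, 2× left (reaching H), down to M, 4× right (reaching Q) — 8 moves in all.
Check: all required cells visited; 8 ≤ 8 moves.

C -> J -> I -> H -> M -> N -> O -> P -> Q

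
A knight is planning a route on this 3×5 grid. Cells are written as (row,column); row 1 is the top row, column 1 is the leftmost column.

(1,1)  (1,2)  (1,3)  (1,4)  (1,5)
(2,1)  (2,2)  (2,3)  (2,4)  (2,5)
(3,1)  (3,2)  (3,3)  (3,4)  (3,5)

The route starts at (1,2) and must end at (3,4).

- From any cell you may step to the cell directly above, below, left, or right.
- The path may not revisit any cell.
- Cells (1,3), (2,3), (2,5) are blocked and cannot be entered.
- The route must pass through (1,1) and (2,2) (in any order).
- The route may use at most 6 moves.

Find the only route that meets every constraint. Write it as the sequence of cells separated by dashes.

Any route must reach (1,1) and (2,2) and still end at (3,4) within 6 moves, so the order of the required stops is forced.
Route from (1,2): left to (1,1), down to (2,1), right to (2,2), down to (3,2), 2× right (reaching (3,4)) — 6 moves in all.
Check: all required cells visited; 6 ≤ 6 moves.

(1,2) - (1,1) - (2,1) - (2,2) - (3,2) - (3,3) - (3,4)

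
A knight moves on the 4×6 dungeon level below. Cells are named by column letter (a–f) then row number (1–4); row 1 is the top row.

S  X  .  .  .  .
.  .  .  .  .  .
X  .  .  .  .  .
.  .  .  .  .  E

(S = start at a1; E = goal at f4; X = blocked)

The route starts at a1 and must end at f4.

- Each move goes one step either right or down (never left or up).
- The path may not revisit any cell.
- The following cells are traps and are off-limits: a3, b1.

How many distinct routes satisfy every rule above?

15

A right/down-only route from a1 to f4 makes exactly 3 down-moves and 5 right-moves in some order.
With no other constraints that would be C(8,3) = 56 routes.
Subtract routes through each blocked cell (inclusion–exclusion for overlaps): − through b1: 35 − through a3: 6 → 15.
That gives 15 routes.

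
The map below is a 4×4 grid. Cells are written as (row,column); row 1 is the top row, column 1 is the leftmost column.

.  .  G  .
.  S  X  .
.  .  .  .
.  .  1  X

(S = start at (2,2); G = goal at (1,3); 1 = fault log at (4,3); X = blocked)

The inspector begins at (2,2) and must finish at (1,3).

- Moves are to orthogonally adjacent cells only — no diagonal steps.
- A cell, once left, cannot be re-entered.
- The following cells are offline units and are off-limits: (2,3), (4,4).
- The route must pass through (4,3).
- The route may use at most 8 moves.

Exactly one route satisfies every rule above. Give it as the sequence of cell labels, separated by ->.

The budget equals the shortest possible length, so every move has to be on a shortest route through the required cells.
Route from (2,2): down 2 to (4,2), right 1 to (4,3), up 1 to (3,3), right 1 to (3,4), up 2 to (1,4), left 1 to (1,3) — 8 moves in all.
Check: all required cells visited; 8 ≤ 8 moves.

(2,2) -> (3,2) -> (4,2) -> (4,3) -> (3,3) -> (3,4) -> (2,4) -> (1,4) -> (1,3)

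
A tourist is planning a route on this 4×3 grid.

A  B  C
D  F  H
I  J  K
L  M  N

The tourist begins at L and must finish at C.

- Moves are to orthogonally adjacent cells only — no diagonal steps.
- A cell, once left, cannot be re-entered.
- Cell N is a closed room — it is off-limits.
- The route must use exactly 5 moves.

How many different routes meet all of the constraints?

Need simple routes of exactly 5 moves from L to C (Manhattan distance 5, so 0 moves are spent on a detour and 0 undoing it).
Branch systematically from the start, pruning whenever the remaining move budget drops below the Manhattan distance to C or differs from it in parity. Grouping the completions by first move — via I: 6; via M: 3 — and summing: 6 + 3 = 9.
That gives 9 routes.

9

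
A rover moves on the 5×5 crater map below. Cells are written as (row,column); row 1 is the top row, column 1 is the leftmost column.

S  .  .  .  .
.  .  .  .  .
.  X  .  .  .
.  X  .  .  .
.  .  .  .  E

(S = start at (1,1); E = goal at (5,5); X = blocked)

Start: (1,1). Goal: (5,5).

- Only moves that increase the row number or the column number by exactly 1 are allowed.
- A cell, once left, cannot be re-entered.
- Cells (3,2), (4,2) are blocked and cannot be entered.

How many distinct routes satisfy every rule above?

A right/down-only route from (1,1) to (5,5) makes exactly 4 down-moves and 4 right-moves in some order.
With no other constraints that would be C(8,4) = 70 routes.
Subtract routes through each blocked cell (inclusion–exclusion for overlaps): − through (3,2): 30 − through (4,2): 16 + through (3,2)&(4,2): 12 → 36.
That gives 36 routes.

36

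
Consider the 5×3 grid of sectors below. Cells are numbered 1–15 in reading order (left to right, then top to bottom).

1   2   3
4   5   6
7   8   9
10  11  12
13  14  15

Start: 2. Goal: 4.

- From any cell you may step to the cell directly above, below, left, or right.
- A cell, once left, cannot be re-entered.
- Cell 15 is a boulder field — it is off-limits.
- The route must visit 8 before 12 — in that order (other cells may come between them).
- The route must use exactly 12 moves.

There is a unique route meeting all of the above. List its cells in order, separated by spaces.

2 3 6 5 8 9 12 11 14 13 10 7 4

The waypoints must appear in the order 8, 12, with no cell reused.
Route from 2: right to 3, down to 6, left to 5, down to 8, right to 9, down to 12, left to 11, down to 14, left to 13, 3× up (reaching 4) — 12 moves in all.
Check: order respected (8 at step 4, 12 at step 6); 12 moves as required.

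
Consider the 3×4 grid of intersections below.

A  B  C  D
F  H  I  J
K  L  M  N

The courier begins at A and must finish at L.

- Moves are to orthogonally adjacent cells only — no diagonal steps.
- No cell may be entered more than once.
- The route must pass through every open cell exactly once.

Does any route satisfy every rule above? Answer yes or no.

yes

One route that works: A → B → C → D → J → N → M → I → H → F → K → L.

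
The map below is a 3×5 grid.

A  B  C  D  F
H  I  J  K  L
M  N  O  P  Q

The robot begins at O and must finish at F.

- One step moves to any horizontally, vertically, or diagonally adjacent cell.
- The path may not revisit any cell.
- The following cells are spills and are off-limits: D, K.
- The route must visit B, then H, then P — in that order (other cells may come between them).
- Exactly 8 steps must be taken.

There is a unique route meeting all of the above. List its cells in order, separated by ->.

The waypoints must appear in the order B, H, P, with no cell reused.
Route from O: up-left 1 to I, up 1 to B, down-left 1 to H, down-right 1 to N, up-right 1 to J, down-right 1 to P, up-right 1 to L, up 1 to F — 8 moves in all.
Check: order respected (B at step 2, H at step 3, P at step 6); 8 moves as required.

O -> I -> B -> H -> N -> J -> P -> L -> F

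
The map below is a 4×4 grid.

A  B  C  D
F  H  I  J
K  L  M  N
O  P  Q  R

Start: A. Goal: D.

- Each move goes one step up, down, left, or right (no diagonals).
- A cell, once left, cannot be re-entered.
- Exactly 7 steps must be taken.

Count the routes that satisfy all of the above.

Need simple routes of exactly 7 moves from A to D (Manhattan distance 3, so 2 moves are spent on a detour and 2 undoing it).
Branch systematically from the start, pruning whenever the remaining move budget drops below the Manhattan distance to D or differs from it in parity. Grouping the completions by first move — via F: 11; via B: 5 — and summing: 11 + 5 = 16.
That gives 16 routes.

16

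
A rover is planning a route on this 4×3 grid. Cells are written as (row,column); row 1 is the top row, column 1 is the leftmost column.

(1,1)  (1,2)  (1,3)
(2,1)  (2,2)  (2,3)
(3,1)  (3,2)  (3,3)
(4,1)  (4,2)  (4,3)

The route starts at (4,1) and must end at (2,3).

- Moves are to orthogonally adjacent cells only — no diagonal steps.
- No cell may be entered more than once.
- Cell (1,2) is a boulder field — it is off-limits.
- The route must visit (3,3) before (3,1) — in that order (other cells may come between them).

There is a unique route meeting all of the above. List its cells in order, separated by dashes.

(4,1) - (4,2) - (4,3) - (3,3) - (3,2) - (3,1) - (2,1) - (2,2) - (2,3)

The waypoints must appear in the order (3,3), (3,1), with no cell reused.
Route from (4,1): 2× right (reaching (4,3)), up to (3,3), 2× left (reaching (3,1)), up to (2,1), 2× right (reaching (2,3)) — 8 moves in all.
Check: order respected ((3,3) at step 3, (3,1) at step 5).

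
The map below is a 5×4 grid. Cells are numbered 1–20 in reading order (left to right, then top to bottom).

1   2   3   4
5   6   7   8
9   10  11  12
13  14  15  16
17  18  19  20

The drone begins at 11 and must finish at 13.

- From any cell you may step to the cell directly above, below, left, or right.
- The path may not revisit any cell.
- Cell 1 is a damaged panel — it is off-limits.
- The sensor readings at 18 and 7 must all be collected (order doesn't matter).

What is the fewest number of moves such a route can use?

Any route passes through 18 and 7 in some order between 11 and 13. Summing Manhattan distances along each leg and taking the cheapest ordering (11 → 7 → 18 → 13) gives a lower bound of 1 + 4 + 2 = 7 moves.
A route of 7 moves achieves this: 11 → 7 → 6 → 10 → 14 → 18 → 17 → 13.
Since 7 matches the lower bound, it is optimal.

7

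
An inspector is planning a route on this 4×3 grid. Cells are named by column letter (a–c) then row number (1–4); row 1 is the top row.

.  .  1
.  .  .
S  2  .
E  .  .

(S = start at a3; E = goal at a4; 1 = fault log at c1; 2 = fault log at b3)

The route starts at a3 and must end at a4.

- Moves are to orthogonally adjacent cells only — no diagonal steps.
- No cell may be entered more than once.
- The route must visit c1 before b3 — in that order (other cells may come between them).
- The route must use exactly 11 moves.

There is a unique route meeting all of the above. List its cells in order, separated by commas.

The waypoints must appear in the order c1, b3, with no cell reused.
Route from a3: up 2 to a1, right 2 to c1, down 1 to c2, left 1 to b2, down 1 to b3, right 1 to c3, down 1 to c4, left 2 to a4 — 11 moves in all.
Check: order respected (1 at step 4, 2 at step 7); 11 moves as required.

a3, a2, a1, b1, c1, c2, b2, b3, c3, c4, b4, a4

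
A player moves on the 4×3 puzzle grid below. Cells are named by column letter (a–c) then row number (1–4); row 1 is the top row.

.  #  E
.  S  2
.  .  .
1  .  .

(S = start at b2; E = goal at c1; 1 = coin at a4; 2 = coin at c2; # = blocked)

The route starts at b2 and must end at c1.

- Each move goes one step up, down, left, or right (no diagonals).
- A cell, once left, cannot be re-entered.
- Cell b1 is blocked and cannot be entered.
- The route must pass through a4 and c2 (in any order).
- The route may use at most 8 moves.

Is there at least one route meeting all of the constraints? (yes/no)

yes

One route that works: b2 → b3 → a3 → a4 → b4 → c4 → c3 → c2 → c1.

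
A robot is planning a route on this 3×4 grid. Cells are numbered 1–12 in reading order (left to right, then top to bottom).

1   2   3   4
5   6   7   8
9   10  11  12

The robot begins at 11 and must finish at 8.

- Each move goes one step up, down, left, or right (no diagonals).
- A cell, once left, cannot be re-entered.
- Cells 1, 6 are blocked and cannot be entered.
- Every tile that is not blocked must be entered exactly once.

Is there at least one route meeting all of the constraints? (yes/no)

Cell 2 has only one open neighbour but is neither the start nor the goal, so a Hamiltonian route would have to both enter and leave it through the same neighbour — impossible without revisiting.

no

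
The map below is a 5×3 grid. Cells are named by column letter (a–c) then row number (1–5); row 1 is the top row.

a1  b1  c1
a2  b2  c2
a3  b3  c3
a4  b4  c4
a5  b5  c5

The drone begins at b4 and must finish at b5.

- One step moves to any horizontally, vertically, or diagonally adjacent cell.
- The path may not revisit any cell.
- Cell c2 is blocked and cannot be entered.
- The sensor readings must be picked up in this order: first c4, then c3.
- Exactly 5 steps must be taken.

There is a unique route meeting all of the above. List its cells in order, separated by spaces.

The waypoints must appear in the order c4, c3, with no cell reused.
Route from b4: right 1 to c4, up 1 to c3, left 1 to b3, down-left 1 to a4, down-right 1 to b5 — 5 moves in all.
Check: order respected (c4 at step 1, c3 at step 2); 5 moves as required.

b4 c4 c3 b3 a4 b5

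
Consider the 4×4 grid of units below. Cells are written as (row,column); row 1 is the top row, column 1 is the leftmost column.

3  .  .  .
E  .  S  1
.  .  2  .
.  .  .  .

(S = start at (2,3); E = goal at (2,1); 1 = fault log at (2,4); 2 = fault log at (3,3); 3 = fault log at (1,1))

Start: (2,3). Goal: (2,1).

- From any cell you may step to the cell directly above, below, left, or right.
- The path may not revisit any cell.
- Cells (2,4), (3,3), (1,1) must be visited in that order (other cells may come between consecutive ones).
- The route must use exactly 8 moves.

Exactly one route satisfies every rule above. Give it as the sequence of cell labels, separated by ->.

The waypoints must appear in the order (2,4), (3,3), (1,1), with no cell reused.
Route from (2,3): right 1 to (2,4), down 1 to (3,4), left 2 to (3,2), up 2 to (1,2), left 1 to (1,1), down 1 to (2,1) — 8 moves in all.
Check: order respected (1 at step 1, 2 at step 3, 3 at step 7); 8 moves as required.

(2,3) -> (2,4) -> (3,4) -> (3,3) -> (3,2) -> (2,2) -> (1,2) -> (1,1) -> (2,1)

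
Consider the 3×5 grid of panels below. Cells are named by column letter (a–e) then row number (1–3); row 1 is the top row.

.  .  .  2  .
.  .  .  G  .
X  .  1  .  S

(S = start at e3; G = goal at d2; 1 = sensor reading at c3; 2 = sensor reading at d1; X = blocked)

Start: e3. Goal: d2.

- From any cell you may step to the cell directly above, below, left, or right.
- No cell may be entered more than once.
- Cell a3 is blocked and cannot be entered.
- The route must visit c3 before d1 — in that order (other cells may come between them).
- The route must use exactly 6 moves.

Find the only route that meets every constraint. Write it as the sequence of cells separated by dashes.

The waypoints must appear in the order c3, d1, with no cell reused.
Route from e3: left 2 to c3, up 2 to c1, right 1 to d1, down 1 to d2 — 6 moves in all.
Check: order respected (1 at step 2, 2 at step 5); 6 moves as required.

e3 - d3 - c3 - c2 - c1 - d1 - d2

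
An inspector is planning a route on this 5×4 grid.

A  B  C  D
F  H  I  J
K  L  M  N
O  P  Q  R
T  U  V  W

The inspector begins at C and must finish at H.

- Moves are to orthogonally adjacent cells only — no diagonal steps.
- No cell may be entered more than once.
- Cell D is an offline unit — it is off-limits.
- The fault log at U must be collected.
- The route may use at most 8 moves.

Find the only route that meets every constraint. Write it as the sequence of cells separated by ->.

C -> I -> M -> Q -> V -> U -> P -> L -> H

Any route must reach U and still end at H within 8 moves, so the order of the required stops is forced.
Route from C: 4× down (reaching V), left to U, 3× up (reaching H) — 8 moves in all.
Check: all required cells visited; 8 ≤ 8 moves.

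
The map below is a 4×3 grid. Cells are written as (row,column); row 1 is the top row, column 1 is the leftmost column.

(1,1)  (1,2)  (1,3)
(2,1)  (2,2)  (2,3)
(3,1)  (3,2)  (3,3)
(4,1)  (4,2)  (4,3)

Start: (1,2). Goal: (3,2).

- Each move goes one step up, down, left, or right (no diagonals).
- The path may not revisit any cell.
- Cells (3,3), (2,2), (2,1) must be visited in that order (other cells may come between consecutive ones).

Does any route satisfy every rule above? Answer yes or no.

no

Ignoring the required order, 7 revisit-free routes from (1,2) to (3,2) pass through all of (3,3), (2,2), and (2,1); the waypoint orders that occur are (2,1) → (2,2) → (3,3) (3); (2,2) → (2,1) → (3,3) (2); (2,1) → (3,3) → (2,2) (1); (3,3) → (2,1) → (2,2) (1) — never (3,3) → (2,2) → (2,1).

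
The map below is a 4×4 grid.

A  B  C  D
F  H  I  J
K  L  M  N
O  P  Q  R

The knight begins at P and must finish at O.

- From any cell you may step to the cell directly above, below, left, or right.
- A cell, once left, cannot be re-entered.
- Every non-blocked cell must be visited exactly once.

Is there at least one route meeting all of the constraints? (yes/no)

One route that works: P → L → H → I → M → Q → R → N → J → D → C → B → A → F → K → O.

yes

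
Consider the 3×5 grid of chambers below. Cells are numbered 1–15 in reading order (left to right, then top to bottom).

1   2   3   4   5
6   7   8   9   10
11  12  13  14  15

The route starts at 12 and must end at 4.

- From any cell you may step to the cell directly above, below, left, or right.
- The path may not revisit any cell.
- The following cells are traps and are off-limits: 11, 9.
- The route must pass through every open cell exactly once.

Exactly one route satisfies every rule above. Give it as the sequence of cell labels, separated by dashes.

Need to visit all 13 open cells exactly once, starting at 12 and ending at 4.
Cell 1 has only two open neighbours (6 and 2), so the path must pass straight through it: one of those is the cell it's entered from and the other is where it exits.
Route from 12: up to 7, left to 6, up to 1, 2× right (reaching 3), 2× down (reaching 13), 2× right (reaching 15), 2× up (reaching 5), left to 4 — 12 moves in all.
Check: all 13 open cells covered.

12 - 7 - 6 - 1 - 2 - 3 - 8 - 13 - 14 - 15 - 10 - 5 - 4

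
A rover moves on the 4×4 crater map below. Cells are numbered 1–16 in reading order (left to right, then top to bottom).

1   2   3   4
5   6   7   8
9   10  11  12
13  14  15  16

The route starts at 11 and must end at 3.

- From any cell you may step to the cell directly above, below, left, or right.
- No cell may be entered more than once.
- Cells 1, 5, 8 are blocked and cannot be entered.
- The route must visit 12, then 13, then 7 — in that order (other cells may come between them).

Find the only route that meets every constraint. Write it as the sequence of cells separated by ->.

11 -> 12 -> 16 -> 15 -> 14 -> 13 -> 9 -> 10 -> 6 -> 7 -> 3

The waypoints must appear in the order 12, 13, 7, with no cell reused.
Route from 11: right 1 to 12, down 1 to 16, left 3 to 13, up 1 to 9, right 1 to 10, up 1 to 6, right 1 to 7, up 1 to 3 — 10 moves in all.
Check: order respected (12 at step 1, 13 at step 5, 7 at step 9).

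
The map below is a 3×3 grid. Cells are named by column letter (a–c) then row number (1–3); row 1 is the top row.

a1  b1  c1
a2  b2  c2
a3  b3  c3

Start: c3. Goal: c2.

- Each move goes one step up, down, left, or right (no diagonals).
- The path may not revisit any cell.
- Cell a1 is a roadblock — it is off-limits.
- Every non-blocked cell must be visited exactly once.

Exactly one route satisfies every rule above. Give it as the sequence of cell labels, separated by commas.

Need to visit all 8 open cells exactly once, starting at c3 and ending at c2.
Route from c3: 2× left (reaching a3), up to a2, right to b2, up to b1, right to c1, down to c2 — 7 moves in all.
Check: all 8 open cells covered.

c3, b3, a3, a2, b2, b1, c1, c2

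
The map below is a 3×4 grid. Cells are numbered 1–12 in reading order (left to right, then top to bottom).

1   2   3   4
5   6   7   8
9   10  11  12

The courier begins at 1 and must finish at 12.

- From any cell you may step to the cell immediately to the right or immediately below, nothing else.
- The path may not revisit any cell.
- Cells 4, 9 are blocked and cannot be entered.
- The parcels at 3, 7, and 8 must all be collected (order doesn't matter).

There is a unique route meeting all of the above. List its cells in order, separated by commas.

Moves only go right or down, so the column and row indices never decrease.
Route from 1: right 2 to 3, down 1 to 7, right 1 to 8, down 1 to 12 — 5 moves in all.
Check: all required cells visited.

1, 2, 3, 7, 8, 12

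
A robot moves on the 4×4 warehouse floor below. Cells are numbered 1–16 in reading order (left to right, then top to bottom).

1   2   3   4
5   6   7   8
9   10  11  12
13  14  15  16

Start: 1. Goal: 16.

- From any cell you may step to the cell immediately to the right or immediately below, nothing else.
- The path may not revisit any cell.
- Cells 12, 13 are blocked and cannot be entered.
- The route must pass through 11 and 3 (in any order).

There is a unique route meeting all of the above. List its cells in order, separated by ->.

Moves only go right or down, so the column and row indices never decrease.
Route from 1: right 2 to 3, down 3 to 15, right 1 to 16 — 6 moves in all.
Check: all required cells visited.

1 -> 2 -> 3 -> 7 -> 11 -> 15 -> 16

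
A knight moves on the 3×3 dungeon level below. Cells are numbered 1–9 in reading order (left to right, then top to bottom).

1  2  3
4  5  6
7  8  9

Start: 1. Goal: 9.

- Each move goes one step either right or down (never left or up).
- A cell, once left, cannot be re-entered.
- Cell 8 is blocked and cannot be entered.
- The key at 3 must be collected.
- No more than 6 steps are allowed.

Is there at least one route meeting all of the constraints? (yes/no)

yes

One route that works: 1 → 2 → 3 → 6 → 9.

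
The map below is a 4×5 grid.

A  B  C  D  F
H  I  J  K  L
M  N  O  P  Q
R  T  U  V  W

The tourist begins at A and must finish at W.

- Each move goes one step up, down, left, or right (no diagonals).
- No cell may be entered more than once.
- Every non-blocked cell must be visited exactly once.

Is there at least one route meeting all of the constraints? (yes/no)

yes

One route that works: A → H → M → R → T → N → I → B → C → J → O → U → V → P → K → D → F → L → Q → W.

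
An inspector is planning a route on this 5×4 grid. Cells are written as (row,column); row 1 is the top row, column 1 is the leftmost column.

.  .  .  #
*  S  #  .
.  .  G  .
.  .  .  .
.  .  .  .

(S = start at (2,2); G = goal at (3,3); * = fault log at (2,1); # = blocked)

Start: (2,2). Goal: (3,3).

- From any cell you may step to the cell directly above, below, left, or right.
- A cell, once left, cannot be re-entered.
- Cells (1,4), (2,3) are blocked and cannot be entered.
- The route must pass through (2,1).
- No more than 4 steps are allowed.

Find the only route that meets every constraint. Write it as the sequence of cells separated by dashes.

Any route must reach (2,1) and still end at (3,3) within 4 moves, so the order of the required stops is forced.
Route from (2,2): left 1 to (2,1), down 1 to (3,1), right 2 to (3,3) — 4 moves in all.
Check: all required cells visited; 4 ≤ 4 moves.

(2,2) - (2,1) - (3,1) - (3,2) - (3,3)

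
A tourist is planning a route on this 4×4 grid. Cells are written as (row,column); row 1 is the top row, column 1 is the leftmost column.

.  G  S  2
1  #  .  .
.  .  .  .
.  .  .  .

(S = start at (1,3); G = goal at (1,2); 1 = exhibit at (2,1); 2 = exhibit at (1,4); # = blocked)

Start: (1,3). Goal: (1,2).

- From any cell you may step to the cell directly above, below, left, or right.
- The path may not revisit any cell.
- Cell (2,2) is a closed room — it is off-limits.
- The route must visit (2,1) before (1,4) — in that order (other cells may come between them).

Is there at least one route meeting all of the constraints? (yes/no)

no

Ignoring the required order, 14 revisit-free routes from (1,3) to (1,2) pass through all of (2,1) and (1,4); the waypoint orders that occur are (1,4) → (2,1) (14) — never (2,1) → (1,4).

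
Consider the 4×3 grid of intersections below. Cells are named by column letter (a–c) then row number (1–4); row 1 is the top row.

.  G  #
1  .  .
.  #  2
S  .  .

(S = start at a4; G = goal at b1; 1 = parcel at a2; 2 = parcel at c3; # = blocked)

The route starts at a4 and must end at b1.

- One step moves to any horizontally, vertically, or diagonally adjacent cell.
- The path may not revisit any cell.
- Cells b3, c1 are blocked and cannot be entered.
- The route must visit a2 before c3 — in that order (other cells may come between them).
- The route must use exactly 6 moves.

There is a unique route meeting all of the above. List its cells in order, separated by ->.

The waypoints must appear in the order a2, c3, with no cell reused.
Route from a4: 2× up (reaching a2), right to b2, down-right to c3, up to c2, up-left to b1 — 6 moves in all.
Check: order respected (1 at step 2, 2 at step 4); 6 moves as required.

a4 -> a3 -> a2 -> b2 -> c3 -> c2 -> b1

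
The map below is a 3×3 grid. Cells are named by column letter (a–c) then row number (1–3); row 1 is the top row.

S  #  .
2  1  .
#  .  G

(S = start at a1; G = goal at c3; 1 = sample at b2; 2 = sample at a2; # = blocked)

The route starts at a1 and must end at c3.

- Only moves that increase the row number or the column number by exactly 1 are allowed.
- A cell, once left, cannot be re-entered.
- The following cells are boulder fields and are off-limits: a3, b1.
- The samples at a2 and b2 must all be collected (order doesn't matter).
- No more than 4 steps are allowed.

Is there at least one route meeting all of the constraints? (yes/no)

One route that works: a1 → a2 → b2 → b3 → c3.

yes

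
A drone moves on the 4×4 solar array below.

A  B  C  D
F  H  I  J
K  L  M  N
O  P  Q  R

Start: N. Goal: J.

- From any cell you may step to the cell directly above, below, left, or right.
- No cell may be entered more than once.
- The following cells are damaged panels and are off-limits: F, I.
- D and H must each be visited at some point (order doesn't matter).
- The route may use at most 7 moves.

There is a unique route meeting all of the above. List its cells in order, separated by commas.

N, M, L, H, B, C, D, J

Any route must reach D and H and still end at J within 7 moves, so the order of the required stops is forced.
Route from N: left 2 to L, up 2 to B, right 2 to D, down 1 to J — 7 moves in all.
Check: all required cells visited; 7 ≤ 7 moves.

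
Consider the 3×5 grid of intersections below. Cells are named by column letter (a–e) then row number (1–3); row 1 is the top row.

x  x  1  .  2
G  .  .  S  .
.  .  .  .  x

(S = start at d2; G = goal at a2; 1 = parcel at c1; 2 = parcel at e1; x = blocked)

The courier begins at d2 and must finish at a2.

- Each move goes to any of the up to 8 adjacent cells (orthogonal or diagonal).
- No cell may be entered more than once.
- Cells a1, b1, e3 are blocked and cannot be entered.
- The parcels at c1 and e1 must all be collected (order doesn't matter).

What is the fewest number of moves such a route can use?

5

Any route passes through c1 and e1 in some order between d2 and a2. Summing Chebyshev distances along each leg and taking the cheapest ordering (d2 → e1 → c1 → a2) gives a lower bound of 1 + 2 + 2 = 5 moves.
A route of 5 moves achieves this: d2 → e1 → d1 → c1 → b2 → a2.
Since 5 matches the lower bound, it is optimal.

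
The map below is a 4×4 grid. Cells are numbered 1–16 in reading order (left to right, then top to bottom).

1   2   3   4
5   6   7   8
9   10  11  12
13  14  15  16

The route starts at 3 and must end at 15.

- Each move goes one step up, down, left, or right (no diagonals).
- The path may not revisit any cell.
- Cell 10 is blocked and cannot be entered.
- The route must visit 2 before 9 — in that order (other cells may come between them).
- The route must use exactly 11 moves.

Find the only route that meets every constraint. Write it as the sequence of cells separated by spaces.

The waypoints must appear in the order 2, 9, with no cell reused.
Route from 3: right 1 to 4, down 1 to 8, left 2 to 6, up 1 to 2, left 1 to 1, down 3 to 13, right 2 to 15 — 11 moves in all.
Check: order respected (2 at step 5, 9 at step 8); 11 moves as required.

3 4 8 7 6 2 1 5 9 13 14 15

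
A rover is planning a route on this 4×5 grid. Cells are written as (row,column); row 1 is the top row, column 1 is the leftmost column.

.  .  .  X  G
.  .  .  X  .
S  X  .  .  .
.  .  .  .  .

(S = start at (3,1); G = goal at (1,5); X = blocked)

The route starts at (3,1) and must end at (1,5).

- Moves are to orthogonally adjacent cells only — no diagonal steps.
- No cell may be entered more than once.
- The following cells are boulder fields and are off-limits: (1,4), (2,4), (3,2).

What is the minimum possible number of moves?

8

The Manhattan distance from (3,1) to (1,5) is |3−1| + |1−5| = 6, so at least 6 moves are needed.
That bound ignores the blocked cells. Measuring each leg by the fewest moves that actually steer around them ((3,1)→(1,5): 8) raises the lower bound to 8.
A route of 8 moves exists: (3,1) → (2,1) → (2,2) → (2,3) → (3,3) → (3,4) → (3,5) → (2,5) → (1,5).
Since 8 matches that lower bound, it is optimal.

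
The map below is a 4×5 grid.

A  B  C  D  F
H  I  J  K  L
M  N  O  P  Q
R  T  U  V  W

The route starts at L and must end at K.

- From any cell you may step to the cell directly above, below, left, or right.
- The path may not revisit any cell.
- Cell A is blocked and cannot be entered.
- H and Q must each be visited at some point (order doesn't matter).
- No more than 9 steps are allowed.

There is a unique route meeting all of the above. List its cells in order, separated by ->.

L -> Q -> P -> O -> N -> M -> H -> I -> J -> K

The budget equals the shortest possible length, so every move has to be on a shortest route through the required cells.
Route from L: down 1 to Q, left 4 to M, up 1 to H, right 3 to K — 9 moves in all.
Check: all required cells visited; 9 ≤ 9 moves.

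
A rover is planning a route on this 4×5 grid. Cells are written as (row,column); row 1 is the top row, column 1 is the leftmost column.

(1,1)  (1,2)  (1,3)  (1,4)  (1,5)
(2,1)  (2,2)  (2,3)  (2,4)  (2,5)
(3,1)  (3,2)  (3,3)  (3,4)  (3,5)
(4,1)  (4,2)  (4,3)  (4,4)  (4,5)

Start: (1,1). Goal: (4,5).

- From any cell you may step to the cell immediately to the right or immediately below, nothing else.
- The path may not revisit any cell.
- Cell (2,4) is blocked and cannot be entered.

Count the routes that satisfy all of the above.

A right/down-only route from (1,1) to (4,5) makes exactly 3 down-moves and 4 right-moves in some order.
With no other constraints that would be C(7,3) = 35 routes.
Subtract routes through each blocked cell (inclusion–exclusion for overlaps): − through (2,4): 12 → 23.
That gives 23 routes.

23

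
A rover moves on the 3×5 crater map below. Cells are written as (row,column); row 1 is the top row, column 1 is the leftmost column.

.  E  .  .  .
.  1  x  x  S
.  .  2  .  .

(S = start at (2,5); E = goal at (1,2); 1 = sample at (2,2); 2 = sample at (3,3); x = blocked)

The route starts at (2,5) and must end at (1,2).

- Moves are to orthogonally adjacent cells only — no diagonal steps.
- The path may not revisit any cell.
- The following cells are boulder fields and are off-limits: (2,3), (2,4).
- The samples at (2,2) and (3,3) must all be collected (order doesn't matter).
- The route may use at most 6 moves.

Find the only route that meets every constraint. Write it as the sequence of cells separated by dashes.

(2,5) - (3,5) - (3,4) - (3,3) - (3,2) - (2,2) - (1,2)

The budget equals the shortest possible length, so every move has to be on a shortest route through the required cells.
Route from (2,5): down 1 to (3,5), left 3 to (3,2), up 2 to (1,2) — 6 moves in all.
Check: all required cells visited; 6 ≤ 6 moves.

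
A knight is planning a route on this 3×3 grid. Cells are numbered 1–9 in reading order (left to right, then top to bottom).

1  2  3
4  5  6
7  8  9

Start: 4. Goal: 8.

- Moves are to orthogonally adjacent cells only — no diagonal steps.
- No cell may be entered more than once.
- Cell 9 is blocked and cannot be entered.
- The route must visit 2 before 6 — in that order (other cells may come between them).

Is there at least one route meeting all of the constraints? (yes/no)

One route that works: 4 → 1 → 2 → 3 → 6 → 5 → 8.

yes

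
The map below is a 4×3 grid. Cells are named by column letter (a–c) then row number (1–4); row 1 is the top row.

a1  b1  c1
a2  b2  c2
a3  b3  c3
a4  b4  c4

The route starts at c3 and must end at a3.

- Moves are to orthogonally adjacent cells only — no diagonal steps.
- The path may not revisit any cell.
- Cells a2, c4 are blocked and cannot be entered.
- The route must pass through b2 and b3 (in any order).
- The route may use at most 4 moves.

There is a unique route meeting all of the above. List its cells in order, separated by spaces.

c3 c2 b2 b3 a3

The 4-move cap with required stops at b2, b3 leaves no slack for detours.
Route from c3: up to c2, left to b2, down to b3, left to a3 — 4 moves in all.
Check: all required cells visited; 4 ≤ 4 moves.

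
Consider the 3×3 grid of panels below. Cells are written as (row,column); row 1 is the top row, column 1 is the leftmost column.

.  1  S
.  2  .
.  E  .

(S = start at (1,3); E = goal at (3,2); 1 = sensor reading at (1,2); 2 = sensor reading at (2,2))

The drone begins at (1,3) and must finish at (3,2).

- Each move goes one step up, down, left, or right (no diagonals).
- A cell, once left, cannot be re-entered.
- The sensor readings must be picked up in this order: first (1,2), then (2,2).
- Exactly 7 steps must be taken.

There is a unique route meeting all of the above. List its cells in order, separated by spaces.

The waypoints must appear in the order (1,2), (2,2), with no cell reused.
Route from (1,3): left 2 to (1,1), down 1 to (2,1), right 2 to (2,3), down 1 to (3,3), left 1 to (3,2) — 7 moves in all.
Check: order respected (1 at step 1, 2 at step 4); 7 moves as required.

(1,3) (1,2) (1,1) (2,1) (2,2) (2,3) (3,3) (3,2)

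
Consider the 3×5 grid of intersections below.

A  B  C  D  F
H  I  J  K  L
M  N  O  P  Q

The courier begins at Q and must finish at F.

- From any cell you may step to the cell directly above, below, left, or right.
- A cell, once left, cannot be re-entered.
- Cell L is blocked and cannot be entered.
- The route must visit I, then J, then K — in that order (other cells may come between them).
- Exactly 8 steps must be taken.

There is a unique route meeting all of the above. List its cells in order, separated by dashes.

Q - P - O - N - I - J - K - D - F

The waypoints must appear in the order I, J, K, with no cell reused.
Route from Q: 3× left (reaching N), up to I, 2× right (reaching K), up to D, right to F — 8 moves in all.
Check: order respected (I at step 4, J at step 5, K at step 6); 8 moves as required.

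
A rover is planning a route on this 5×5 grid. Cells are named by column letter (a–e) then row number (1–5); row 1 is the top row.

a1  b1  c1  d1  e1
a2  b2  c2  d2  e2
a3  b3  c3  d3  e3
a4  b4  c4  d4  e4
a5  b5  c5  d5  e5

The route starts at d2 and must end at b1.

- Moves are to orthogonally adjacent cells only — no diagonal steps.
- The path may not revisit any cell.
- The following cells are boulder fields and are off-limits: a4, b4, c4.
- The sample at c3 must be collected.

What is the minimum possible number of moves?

5

Any route passes through c3 somewhere between d2 and b1. Summing Manhattan distances along the two legs (d2 → c3 → b1) gives a lower bound of 2 + 3 = 5 moves.
A route of 5 moves achieves this: d2 → d3 → c3 → c2 → c1 → b1.
Since 5 matches the lower bound, it is optimal.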